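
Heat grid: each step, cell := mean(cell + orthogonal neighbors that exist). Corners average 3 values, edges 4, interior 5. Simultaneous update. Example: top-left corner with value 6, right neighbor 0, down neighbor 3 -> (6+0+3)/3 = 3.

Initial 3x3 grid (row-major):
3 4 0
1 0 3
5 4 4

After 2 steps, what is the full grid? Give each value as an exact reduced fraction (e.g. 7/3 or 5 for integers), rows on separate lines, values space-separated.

After step 1:
  8/3 7/4 7/3
  9/4 12/5 7/4
  10/3 13/4 11/3
After step 2:
  20/9 183/80 35/18
  213/80 57/25 203/80
  53/18 253/80 26/9

Answer: 20/9 183/80 35/18
213/80 57/25 203/80
53/18 253/80 26/9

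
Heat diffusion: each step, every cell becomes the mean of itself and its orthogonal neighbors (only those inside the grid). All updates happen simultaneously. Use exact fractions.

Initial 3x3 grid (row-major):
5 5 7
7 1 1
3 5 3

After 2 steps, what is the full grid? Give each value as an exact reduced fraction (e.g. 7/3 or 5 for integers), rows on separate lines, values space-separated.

Answer: 85/18 183/40 71/18
277/60 183/50 53/15
4 37/10 3

Derivation:
After step 1:
  17/3 9/2 13/3
  4 19/5 3
  5 3 3
After step 2:
  85/18 183/40 71/18
  277/60 183/50 53/15
  4 37/10 3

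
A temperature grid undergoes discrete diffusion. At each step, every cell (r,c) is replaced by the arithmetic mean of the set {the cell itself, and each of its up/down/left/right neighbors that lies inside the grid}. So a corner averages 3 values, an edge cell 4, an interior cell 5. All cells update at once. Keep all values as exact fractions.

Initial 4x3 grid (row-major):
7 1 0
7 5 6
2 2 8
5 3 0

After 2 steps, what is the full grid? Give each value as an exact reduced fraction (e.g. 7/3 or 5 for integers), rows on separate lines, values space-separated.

Answer: 9/2 887/240 31/9
369/80 429/100 917/240
199/48 187/50 197/48
59/18 27/8 61/18

Derivation:
After step 1:
  5 13/4 7/3
  21/4 21/5 19/4
  4 4 4
  10/3 5/2 11/3
After step 2:
  9/2 887/240 31/9
  369/80 429/100 917/240
  199/48 187/50 197/48
  59/18 27/8 61/18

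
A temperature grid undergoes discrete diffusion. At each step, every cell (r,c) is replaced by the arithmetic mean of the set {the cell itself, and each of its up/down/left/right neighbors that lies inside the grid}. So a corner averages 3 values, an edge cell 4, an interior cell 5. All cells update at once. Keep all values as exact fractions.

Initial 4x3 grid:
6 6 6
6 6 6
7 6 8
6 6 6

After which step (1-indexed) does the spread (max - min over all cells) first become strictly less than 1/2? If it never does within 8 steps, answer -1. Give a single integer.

Answer: 3

Derivation:
Step 1: max=20/3, min=6, spread=2/3
Step 2: max=197/30, min=6, spread=17/30
Step 3: max=871/135, min=437/72, spread=413/1080
  -> spread < 1/2 first at step 3
Step 4: max=25831/4050, min=18391/3000, spread=20063/81000
Step 5: max=6194471/972000, min=1991647/324000, spread=21953/97200
Step 6: max=184968677/29160000, min=15010771/2430000, spread=193577/1166400
Step 7: max=11077673443/1749600000, min=1804946953/291600000, spread=9919669/69984000
Step 8: max=663058244387/104976000000, min=13570935469/2187000000, spread=18645347/167961600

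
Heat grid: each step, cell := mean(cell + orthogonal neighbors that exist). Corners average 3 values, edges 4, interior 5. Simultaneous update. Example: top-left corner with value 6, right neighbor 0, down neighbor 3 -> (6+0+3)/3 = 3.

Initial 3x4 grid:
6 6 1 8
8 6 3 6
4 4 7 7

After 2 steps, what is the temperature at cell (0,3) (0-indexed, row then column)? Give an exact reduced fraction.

Step 1: cell (0,3) = 5
Step 2: cell (0,3) = 31/6
Full grid after step 2:
  209/36 1279/240 377/80 31/6
  117/20 26/5 103/20 167/30
  199/36 637/120 653/120 215/36

Answer: 31/6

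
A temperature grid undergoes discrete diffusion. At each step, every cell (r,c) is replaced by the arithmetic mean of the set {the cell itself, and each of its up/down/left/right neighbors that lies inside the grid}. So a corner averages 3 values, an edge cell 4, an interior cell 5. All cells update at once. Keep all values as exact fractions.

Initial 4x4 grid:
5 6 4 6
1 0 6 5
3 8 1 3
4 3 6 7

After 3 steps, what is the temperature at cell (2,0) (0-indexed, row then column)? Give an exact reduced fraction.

Answer: 5473/1440

Derivation:
Step 1: cell (2,0) = 4
Step 2: cell (2,0) = 151/48
Step 3: cell (2,0) = 5473/1440
Full grid after step 3:
  1357/360 9203/2400 11059/2400 3319/720
  8023/2400 4009/1000 8133/2000 1879/400
  5473/1440 22181/6000 13399/3000 3143/720
  1627/432 779/180 194/45 5119/1080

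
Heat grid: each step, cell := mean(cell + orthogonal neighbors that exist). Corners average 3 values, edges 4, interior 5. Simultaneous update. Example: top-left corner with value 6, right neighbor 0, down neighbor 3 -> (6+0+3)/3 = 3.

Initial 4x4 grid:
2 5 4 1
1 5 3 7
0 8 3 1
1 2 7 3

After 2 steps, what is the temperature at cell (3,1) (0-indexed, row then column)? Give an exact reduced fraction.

Answer: 257/80

Derivation:
Step 1: cell (3,1) = 9/2
Step 2: cell (3,1) = 257/80
Full grid after step 2:
  26/9 859/240 313/80 41/12
  347/120 92/25 389/100 149/40
  91/40 97/25 393/100 437/120
  8/3 257/80 979/240 131/36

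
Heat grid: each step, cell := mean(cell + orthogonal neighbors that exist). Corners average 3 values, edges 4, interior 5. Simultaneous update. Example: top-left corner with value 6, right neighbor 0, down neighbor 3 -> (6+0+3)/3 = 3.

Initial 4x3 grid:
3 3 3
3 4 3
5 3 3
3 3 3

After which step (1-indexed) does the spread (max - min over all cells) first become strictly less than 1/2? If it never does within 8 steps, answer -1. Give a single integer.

Step 1: max=15/4, min=3, spread=3/4
Step 2: max=871/240, min=3, spread=151/240
Step 3: max=7441/2160, min=1127/360, spread=679/2160
  -> spread < 1/2 first at step 3
Step 4: max=737341/216000, min=68861/21600, spread=48731/216000
Step 5: max=3267923/972000, min=8310883/2592000, spread=242147/1555200
Step 6: max=324788747/97200000, min=209454073/64800000, spread=848611/7776000
Step 7: max=23266368781/6998400000, min=30249580783/9331200000, spread=92669311/1119744000
Step 8: max=1390714014779/419904000000, min=1821733729997/559872000000, spread=781238953/13436928000

Answer: 3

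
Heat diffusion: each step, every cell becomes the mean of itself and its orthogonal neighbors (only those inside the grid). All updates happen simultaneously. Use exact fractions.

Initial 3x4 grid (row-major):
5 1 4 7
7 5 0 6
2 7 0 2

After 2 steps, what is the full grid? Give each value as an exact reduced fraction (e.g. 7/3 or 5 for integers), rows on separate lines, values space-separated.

Answer: 77/18 181/48 185/48 149/36
221/48 19/5 16/5 181/48
163/36 181/48 137/48 26/9

Derivation:
After step 1:
  13/3 15/4 3 17/3
  19/4 4 3 15/4
  16/3 7/2 9/4 8/3
After step 2:
  77/18 181/48 185/48 149/36
  221/48 19/5 16/5 181/48
  163/36 181/48 137/48 26/9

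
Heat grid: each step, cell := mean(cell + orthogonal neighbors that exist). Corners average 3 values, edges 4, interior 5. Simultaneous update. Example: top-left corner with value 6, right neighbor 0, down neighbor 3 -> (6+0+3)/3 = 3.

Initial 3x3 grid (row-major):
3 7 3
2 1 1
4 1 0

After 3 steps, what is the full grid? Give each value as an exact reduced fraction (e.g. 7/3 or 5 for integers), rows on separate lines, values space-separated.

After step 1:
  4 7/2 11/3
  5/2 12/5 5/4
  7/3 3/2 2/3
After step 2:
  10/3 407/120 101/36
  337/120 223/100 479/240
  19/9 69/40 41/36
After step 3:
  143/45 21169/7200 5899/2160
  18869/7200 14581/6000 29413/14400
  299/135 1441/800 3499/2160

Answer: 143/45 21169/7200 5899/2160
18869/7200 14581/6000 29413/14400
299/135 1441/800 3499/2160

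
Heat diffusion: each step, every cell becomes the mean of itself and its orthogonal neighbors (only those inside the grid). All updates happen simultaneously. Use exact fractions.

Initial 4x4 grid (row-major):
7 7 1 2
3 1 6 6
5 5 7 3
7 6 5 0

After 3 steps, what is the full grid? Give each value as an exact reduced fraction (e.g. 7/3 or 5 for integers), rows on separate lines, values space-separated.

Answer: 2491/540 15437/3600 4943/1200 913/240
16697/3600 6901/1500 8357/2000 9631/2400
2033/400 77/16 13523/3000 29077/7200
3791/720 4081/800 32497/7200 4421/1080

Derivation:
After step 1:
  17/3 4 4 3
  4 22/5 21/5 17/4
  5 24/5 26/5 4
  6 23/4 9/2 8/3
After step 2:
  41/9 271/60 19/5 15/4
  143/30 107/25 441/100 309/80
  99/20 503/100 227/50 967/240
  67/12 421/80 1087/240 67/18
After step 3:
  2491/540 15437/3600 4943/1200 913/240
  16697/3600 6901/1500 8357/2000 9631/2400
  2033/400 77/16 13523/3000 29077/7200
  3791/720 4081/800 32497/7200 4421/1080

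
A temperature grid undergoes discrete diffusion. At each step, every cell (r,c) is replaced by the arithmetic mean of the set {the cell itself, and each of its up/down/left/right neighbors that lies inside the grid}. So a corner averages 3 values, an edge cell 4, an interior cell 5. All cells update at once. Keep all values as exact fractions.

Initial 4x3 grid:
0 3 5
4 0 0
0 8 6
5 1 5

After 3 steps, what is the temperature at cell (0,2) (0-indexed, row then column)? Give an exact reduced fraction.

Answer: 595/216

Derivation:
Step 1: cell (0,2) = 8/3
Step 2: cell (0,2) = 89/36
Step 3: cell (0,2) = 595/216
Full grid after step 3:
  997/432 91/40 595/216
  3361/1440 1179/400 2113/720
  513/160 637/200 461/120
  29/9 3733/960 185/48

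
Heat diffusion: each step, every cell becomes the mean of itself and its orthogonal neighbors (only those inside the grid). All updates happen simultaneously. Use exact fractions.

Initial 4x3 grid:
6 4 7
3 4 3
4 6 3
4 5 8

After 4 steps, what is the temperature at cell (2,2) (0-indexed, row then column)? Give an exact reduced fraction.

Step 1: cell (2,2) = 5
Step 2: cell (2,2) = 1139/240
Step 3: cell (2,2) = 34679/7200
Step 4: cell (2,2) = 1028963/216000
Full grid after step 4:
  580243/129600 1303349/288000 594593/129600
  15032/3375 181287/40000 997423/216000
  122761/27000 1681133/360000 1028963/216000
  609853/129600 4161757/864000 638503/129600

Answer: 1028963/216000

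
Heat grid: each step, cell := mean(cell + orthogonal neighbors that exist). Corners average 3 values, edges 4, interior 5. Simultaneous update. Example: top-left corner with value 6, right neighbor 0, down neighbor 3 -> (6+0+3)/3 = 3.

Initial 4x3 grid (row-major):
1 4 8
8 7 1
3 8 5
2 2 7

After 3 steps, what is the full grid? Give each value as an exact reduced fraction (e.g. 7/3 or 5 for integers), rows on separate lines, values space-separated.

After step 1:
  13/3 5 13/3
  19/4 28/5 21/4
  21/4 5 21/4
  7/3 19/4 14/3
After step 2:
  169/36 289/60 175/36
  299/60 128/25 613/120
  13/3 517/100 121/24
  37/9 67/16 44/9
After step 3:
  2609/540 17543/3600 5323/1080
  8609/1800 15119/3000 9059/1800
  8369/1800 9541/2000 4547/900
  1819/432 7343/1600 2033/432

Answer: 2609/540 17543/3600 5323/1080
8609/1800 15119/3000 9059/1800
8369/1800 9541/2000 4547/900
1819/432 7343/1600 2033/432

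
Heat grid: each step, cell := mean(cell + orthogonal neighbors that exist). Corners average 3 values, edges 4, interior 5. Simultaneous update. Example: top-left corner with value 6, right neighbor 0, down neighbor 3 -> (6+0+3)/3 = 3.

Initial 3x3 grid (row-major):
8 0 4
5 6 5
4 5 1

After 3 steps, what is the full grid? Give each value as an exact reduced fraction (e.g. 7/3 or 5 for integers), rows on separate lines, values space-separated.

Answer: 9797/2160 30947/7200 1387/360
22673/4800 25303/6000 896/225
9847/2160 7793/1800 2113/540

Derivation:
After step 1:
  13/3 9/2 3
  23/4 21/5 4
  14/3 4 11/3
After step 2:
  175/36 481/120 23/6
  379/80 449/100 223/60
  173/36 62/15 35/9
After step 3:
  9797/2160 30947/7200 1387/360
  22673/4800 25303/6000 896/225
  9847/2160 7793/1800 2113/540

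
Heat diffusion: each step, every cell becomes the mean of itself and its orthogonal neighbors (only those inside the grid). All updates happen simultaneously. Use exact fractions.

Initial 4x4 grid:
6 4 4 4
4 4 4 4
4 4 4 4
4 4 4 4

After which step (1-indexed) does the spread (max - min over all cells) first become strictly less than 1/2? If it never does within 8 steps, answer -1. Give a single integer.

Step 1: max=14/3, min=4, spread=2/3
Step 2: max=41/9, min=4, spread=5/9
Step 3: max=473/108, min=4, spread=41/108
  -> spread < 1/2 first at step 3
Step 4: max=14003/3240, min=4, spread=1043/3240
Step 5: max=414353/97200, min=4, spread=25553/97200
Step 6: max=12335459/2916000, min=36079/9000, spread=645863/2916000
Step 7: max=367561691/87480000, min=240971/60000, spread=16225973/87480000
Step 8: max=10975077983/2624400000, min=108701/27000, spread=409340783/2624400000

Answer: 3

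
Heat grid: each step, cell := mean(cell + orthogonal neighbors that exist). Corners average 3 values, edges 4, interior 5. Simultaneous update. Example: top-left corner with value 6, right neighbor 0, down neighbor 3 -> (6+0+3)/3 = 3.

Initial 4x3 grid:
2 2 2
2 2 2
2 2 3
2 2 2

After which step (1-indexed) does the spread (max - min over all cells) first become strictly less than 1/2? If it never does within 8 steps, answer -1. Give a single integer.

Answer: 1

Derivation:
Step 1: max=7/3, min=2, spread=1/3
  -> spread < 1/2 first at step 1
Step 2: max=271/120, min=2, spread=31/120
Step 3: max=2371/1080, min=2, spread=211/1080
Step 4: max=232897/108000, min=3647/1800, spread=14077/108000
Step 5: max=2084407/972000, min=219683/108000, spread=5363/48600
Step 6: max=62060809/29160000, min=122869/60000, spread=93859/1166400
Step 7: max=3709474481/1749600000, min=199736467/97200000, spread=4568723/69984000
Step 8: max=221732435629/104976000000, min=6013618889/2916000000, spread=8387449/167961600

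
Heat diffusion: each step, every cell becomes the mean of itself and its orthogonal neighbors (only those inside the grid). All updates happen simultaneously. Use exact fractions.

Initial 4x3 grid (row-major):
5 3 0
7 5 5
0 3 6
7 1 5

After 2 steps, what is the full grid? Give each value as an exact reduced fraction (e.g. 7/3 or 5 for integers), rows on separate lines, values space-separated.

Answer: 25/6 931/240 119/36
181/40 191/50 961/240
85/24 103/25 63/16
131/36 41/12 17/4

Derivation:
After step 1:
  5 13/4 8/3
  17/4 23/5 4
  17/4 3 19/4
  8/3 4 4
After step 2:
  25/6 931/240 119/36
  181/40 191/50 961/240
  85/24 103/25 63/16
  131/36 41/12 17/4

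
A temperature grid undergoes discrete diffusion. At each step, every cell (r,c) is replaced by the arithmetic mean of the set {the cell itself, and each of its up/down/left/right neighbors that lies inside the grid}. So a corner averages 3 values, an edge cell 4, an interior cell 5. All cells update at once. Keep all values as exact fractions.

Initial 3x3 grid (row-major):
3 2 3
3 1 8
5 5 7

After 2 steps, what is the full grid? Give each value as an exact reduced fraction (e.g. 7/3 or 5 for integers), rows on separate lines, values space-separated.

After step 1:
  8/3 9/4 13/3
  3 19/5 19/4
  13/3 9/2 20/3
After step 2:
  95/36 261/80 34/9
  69/20 183/50 391/80
  71/18 193/40 191/36

Answer: 95/36 261/80 34/9
69/20 183/50 391/80
71/18 193/40 191/36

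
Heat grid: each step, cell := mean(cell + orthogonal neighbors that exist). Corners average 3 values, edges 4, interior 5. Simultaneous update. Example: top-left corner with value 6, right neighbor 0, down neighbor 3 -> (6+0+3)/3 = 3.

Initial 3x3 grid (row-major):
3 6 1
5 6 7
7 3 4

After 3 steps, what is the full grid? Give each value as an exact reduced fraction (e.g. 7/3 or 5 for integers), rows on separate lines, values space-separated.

Answer: 10369/2160 16687/3600 4997/1080
70673/14400 9767/2000 33749/7200
3643/720 17687/3600 5237/1080

Derivation:
After step 1:
  14/3 4 14/3
  21/4 27/5 9/2
  5 5 14/3
After step 2:
  167/36 281/60 79/18
  1219/240 483/100 577/120
  61/12 301/60 85/18
After step 3:
  10369/2160 16687/3600 4997/1080
  70673/14400 9767/2000 33749/7200
  3643/720 17687/3600 5237/1080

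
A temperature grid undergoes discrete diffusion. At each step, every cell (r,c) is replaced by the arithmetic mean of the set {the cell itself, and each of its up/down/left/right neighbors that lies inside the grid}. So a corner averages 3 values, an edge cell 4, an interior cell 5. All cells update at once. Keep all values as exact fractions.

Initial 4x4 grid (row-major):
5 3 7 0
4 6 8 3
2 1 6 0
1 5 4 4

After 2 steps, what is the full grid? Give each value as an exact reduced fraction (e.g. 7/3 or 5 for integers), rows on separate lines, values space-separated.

Answer: 9/2 363/80 229/48 127/36
293/80 239/50 429/100 23/6
155/48 339/100 109/25 187/60
89/36 85/24 419/120 32/9

Derivation:
After step 1:
  4 21/4 9/2 10/3
  17/4 22/5 6 11/4
  2 4 19/5 13/4
  8/3 11/4 19/4 8/3
After step 2:
  9/2 363/80 229/48 127/36
  293/80 239/50 429/100 23/6
  155/48 339/100 109/25 187/60
  89/36 85/24 419/120 32/9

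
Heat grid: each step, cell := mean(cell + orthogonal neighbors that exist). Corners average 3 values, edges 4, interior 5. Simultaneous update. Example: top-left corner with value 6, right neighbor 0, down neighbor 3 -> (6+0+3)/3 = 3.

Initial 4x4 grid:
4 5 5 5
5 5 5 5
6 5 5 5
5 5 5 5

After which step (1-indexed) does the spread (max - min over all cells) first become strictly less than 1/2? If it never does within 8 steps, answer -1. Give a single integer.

Answer: 2

Derivation:
Step 1: max=16/3, min=14/3, spread=2/3
Step 2: max=1247/240, min=173/36, spread=281/720
  -> spread < 1/2 first at step 2
Step 3: max=11177/2160, min=527/108, spread=637/2160
Step 4: max=332507/64800, min=79753/16200, spread=2699/12960
Step 5: max=9932081/1944000, min=2404441/486000, spread=314317/1944000
Step 6: max=296741699/58320000, min=192948713/38880000, spread=14637259/116640000
Step 7: max=8877557297/1749600000, min=29008108657/5832000000, spread=1751246999/17496000000
Step 8: max=265713777707/52488000000, min=290521187143/58320000000, spread=42447092783/524880000000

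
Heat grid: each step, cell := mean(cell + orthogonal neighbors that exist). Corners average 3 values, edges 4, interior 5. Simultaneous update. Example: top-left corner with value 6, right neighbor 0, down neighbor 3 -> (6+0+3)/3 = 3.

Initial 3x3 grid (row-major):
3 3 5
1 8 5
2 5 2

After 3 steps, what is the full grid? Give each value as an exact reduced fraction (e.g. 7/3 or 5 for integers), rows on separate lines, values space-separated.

Answer: 7709/2160 59603/14400 9419/2160
2921/800 11893/3000 4033/900
7579/2160 57953/14400 3043/720

Derivation:
After step 1:
  7/3 19/4 13/3
  7/2 22/5 5
  8/3 17/4 4
After step 2:
  127/36 949/240 169/36
  129/40 219/50 133/30
  125/36 919/240 53/12
After step 3:
  7709/2160 59603/14400 9419/2160
  2921/800 11893/3000 4033/900
  7579/2160 57953/14400 3043/720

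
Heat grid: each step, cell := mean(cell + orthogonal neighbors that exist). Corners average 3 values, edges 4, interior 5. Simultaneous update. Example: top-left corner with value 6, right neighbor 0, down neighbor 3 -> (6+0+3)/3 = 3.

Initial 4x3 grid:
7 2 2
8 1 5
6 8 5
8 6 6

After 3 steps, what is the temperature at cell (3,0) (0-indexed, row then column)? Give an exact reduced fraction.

Answer: 3493/540

Derivation:
Step 1: cell (3,0) = 20/3
Step 2: cell (3,0) = 127/18
Step 3: cell (3,0) = 3493/540
Full grid after step 3:
  2647/540 2929/720 917/240
  238/45 5927/1200 669/160
  4543/720 6679/1200 7781/1440
  3493/540 287/45 12517/2160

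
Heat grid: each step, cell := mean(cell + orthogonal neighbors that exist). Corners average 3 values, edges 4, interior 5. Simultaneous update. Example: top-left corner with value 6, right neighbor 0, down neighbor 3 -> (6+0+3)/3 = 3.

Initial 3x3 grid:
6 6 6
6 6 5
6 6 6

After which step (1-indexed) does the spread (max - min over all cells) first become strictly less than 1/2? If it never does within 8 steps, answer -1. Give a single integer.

Answer: 1

Derivation:
Step 1: max=6, min=17/3, spread=1/3
  -> spread < 1/2 first at step 1
Step 2: max=6, min=1373/240, spread=67/240
Step 3: max=1193/200, min=12523/2160, spread=1807/10800
Step 4: max=32039/5400, min=5026037/864000, spread=33401/288000
Step 5: max=3196609/540000, min=45426067/7776000, spread=3025513/38880000
Step 6: max=170044051/28800000, min=18197473133/3110400000, spread=53531/995328
Step 7: max=45864883949/7776000000, min=1093711074151/186624000000, spread=450953/11943936
Step 8: max=5497711389481/933120000000, min=65675736439397/11197440000000, spread=3799043/143327232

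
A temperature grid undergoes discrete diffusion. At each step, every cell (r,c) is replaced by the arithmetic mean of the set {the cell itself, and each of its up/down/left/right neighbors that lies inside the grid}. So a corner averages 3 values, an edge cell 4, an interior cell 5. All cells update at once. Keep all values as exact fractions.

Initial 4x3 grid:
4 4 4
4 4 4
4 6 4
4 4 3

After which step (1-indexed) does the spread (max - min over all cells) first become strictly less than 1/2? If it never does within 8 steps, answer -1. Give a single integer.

Step 1: max=9/2, min=11/3, spread=5/6
Step 2: max=109/25, min=4, spread=9/25
  -> spread < 1/2 first at step 2
Step 3: max=853/200, min=813/200, spread=1/5
Step 4: max=181957/43200, min=29407/7200, spread=1103/8640
Step 5: max=9066089/2160000, min=986911/240000, spread=18389/216000
Step 6: max=651214997/155520000, min=740873/180000, spread=444029/6220800
Step 7: max=38977676423/9331200000, min=1604510627/388800000, spread=3755371/74649600
Step 8: max=778896171719/186624000000, min=96360050543/23328000000, spread=64126139/1492992000

Answer: 2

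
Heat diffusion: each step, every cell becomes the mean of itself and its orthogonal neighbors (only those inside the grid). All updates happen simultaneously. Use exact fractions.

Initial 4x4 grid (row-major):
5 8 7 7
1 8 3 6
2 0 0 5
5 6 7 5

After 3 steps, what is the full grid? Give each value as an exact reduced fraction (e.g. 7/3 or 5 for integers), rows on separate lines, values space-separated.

Answer: 2069/432 7733/1440 40273/7200 6269/1080
3037/720 5219/1200 14711/3000 36673/7200
12601/3600 5807/1500 4991/1200 6581/1440
2003/540 13951/3600 3091/720 1961/432

Derivation:
After step 1:
  14/3 7 25/4 20/3
  4 4 24/5 21/4
  2 16/5 3 4
  13/3 9/2 9/2 17/3
After step 2:
  47/9 263/48 1483/240 109/18
  11/3 23/5 233/50 1243/240
  203/60 167/50 39/10 215/48
  65/18 62/15 53/12 85/18
After step 3:
  2069/432 7733/1440 40273/7200 6269/1080
  3037/720 5219/1200 14711/3000 36673/7200
  12601/3600 5807/1500 4991/1200 6581/1440
  2003/540 13951/3600 3091/720 1961/432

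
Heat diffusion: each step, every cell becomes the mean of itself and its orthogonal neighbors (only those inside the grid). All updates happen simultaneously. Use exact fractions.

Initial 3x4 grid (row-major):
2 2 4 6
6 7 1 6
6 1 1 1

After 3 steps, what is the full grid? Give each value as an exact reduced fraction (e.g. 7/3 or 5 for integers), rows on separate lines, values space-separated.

Answer: 8369/2160 14011/3600 3259/900 4279/1080
59849/14400 1321/375 7057/2000 7939/2400
524/135 25847/7200 20347/7200 6493/2160

Derivation:
After step 1:
  10/3 15/4 13/4 16/3
  21/4 17/5 19/5 7/2
  13/3 15/4 1 8/3
After step 2:
  37/9 103/30 121/30 145/36
  979/240 399/100 299/100 153/40
  40/9 749/240 673/240 43/18
After step 3:
  8369/2160 14011/3600 3259/900 4279/1080
  59849/14400 1321/375 7057/2000 7939/2400
  524/135 25847/7200 20347/7200 6493/2160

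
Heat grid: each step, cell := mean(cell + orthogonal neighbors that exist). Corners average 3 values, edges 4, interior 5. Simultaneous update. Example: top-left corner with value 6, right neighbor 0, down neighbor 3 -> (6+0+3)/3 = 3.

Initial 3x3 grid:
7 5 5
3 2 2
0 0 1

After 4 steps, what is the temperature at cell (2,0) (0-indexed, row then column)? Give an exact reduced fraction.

Answer: 93451/43200

Derivation:
Step 1: cell (2,0) = 1
Step 2: cell (2,0) = 19/12
Step 3: cell (2,0) = 1373/720
Step 4: cell (2,0) = 93451/43200
Full grid after step 4:
  49117/14400 323489/96000 5163/1600
  200273/72000 27017/10000 374171/144000
  93451/43200 192989/96000 87101/43200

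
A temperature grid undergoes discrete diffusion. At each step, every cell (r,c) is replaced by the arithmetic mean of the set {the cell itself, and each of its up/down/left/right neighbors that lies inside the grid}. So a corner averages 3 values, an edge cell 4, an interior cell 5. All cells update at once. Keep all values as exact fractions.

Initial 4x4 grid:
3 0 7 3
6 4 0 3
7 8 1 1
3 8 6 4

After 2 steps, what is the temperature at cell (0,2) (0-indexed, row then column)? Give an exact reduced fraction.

Step 1: cell (0,2) = 5/2
Step 2: cell (0,2) = 10/3
Full grid after step 2:
  23/6 63/20 10/3 103/36
  22/5 207/50 281/100 17/6
  113/20 493/100 94/25 163/60
  73/12 113/20 67/15 32/9

Answer: 10/3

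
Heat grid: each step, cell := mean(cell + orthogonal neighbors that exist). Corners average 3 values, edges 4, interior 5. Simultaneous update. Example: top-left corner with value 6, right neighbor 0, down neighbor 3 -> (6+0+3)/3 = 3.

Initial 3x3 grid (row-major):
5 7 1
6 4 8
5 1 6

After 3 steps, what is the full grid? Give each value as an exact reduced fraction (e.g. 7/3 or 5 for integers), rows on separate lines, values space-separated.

After step 1:
  6 17/4 16/3
  5 26/5 19/4
  4 4 5
After step 2:
  61/12 1247/240 43/9
  101/20 116/25 1217/240
  13/3 91/20 55/12
After step 3:
  3679/720 70909/14400 677/135
  1433/300 1838/375 68659/14400
  209/45 679/150 3409/720

Answer: 3679/720 70909/14400 677/135
1433/300 1838/375 68659/14400
209/45 679/150 3409/720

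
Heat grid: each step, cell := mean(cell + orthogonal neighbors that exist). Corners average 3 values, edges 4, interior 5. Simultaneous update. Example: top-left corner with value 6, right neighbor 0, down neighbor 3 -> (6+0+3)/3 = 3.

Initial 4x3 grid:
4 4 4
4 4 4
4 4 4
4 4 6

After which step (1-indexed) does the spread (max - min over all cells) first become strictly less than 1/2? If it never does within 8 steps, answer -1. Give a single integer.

Step 1: max=14/3, min=4, spread=2/3
Step 2: max=41/9, min=4, spread=5/9
Step 3: max=473/108, min=4, spread=41/108
  -> spread < 1/2 first at step 3
Step 4: max=56057/12960, min=4, spread=4217/12960
Step 5: max=3319549/777600, min=14479/3600, spread=38417/155520
Step 6: max=197824211/46656000, min=290597/72000, spread=1903471/9331200
Step 7: max=11798429089/2799360000, min=8755759/2160000, spread=18038617/111974400
Step 8: max=705114582851/167961600000, min=790526759/194400000, spread=883978523/6718464000

Answer: 3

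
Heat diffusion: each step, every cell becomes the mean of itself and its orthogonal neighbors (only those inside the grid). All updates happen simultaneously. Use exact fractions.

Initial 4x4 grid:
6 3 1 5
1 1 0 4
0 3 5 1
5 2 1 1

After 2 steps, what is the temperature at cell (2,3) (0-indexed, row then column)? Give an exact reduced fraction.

Answer: 33/16

Derivation:
Step 1: cell (2,3) = 11/4
Step 2: cell (2,3) = 33/16
Full grid after step 2:
  97/36 149/60 79/30 97/36
  551/240 43/20 211/100 647/240
  527/240 54/25 57/25 33/16
  22/9 143/60 2 2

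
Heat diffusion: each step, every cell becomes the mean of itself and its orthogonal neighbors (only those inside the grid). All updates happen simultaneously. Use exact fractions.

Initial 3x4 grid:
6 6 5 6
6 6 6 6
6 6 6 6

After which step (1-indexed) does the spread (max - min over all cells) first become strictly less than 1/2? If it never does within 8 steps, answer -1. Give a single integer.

Answer: 1

Derivation:
Step 1: max=6, min=17/3, spread=1/3
  -> spread < 1/2 first at step 1
Step 2: max=6, min=689/120, spread=31/120
Step 3: max=6, min=6269/1080, spread=211/1080
Step 4: max=10753/1800, min=631103/108000, spread=14077/108000
Step 5: max=644317/108000, min=5691593/972000, spread=5363/48600
Step 6: max=357131/60000, min=171219191/29160000, spread=93859/1166400
Step 7: max=577863533/97200000, min=10287325519/1749600000, spread=4568723/69984000
Step 8: max=17314381111/2916000000, min=618075564371/104976000000, spread=8387449/167961600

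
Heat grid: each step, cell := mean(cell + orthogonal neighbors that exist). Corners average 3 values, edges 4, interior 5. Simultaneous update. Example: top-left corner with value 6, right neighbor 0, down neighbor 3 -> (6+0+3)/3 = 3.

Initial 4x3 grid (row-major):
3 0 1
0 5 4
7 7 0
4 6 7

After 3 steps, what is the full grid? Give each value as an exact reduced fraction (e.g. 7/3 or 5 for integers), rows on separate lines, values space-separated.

After step 1:
  1 9/4 5/3
  15/4 16/5 5/2
  9/2 5 9/2
  17/3 6 13/3
After step 2:
  7/3 487/240 77/36
  249/80 167/50 89/30
  227/48 116/25 49/12
  97/18 21/4 89/18
After step 3:
  299/120 35429/14400 5137/2160
  2703/800 9653/3000 2819/900
  32167/7200 8817/2000 14971/3600
  2213/432 6067/1200 257/54

Answer: 299/120 35429/14400 5137/2160
2703/800 9653/3000 2819/900
32167/7200 8817/2000 14971/3600
2213/432 6067/1200 257/54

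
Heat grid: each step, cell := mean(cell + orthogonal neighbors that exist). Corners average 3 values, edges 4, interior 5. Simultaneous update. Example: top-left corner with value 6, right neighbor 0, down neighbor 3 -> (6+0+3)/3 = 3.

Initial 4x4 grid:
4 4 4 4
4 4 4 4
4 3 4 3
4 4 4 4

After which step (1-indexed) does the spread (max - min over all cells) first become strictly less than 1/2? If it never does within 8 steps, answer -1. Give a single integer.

Step 1: max=4, min=18/5, spread=2/5
  -> spread < 1/2 first at step 1
Step 2: max=4, min=443/120, spread=37/120
Step 3: max=1587/400, min=8101/2160, spread=293/1350
Step 4: max=28409/7200, min=163541/43200, spread=6913/43200
Step 5: max=156999/40000, min=1472633/388800, spread=333733/2430000
Step 6: max=25377617/6480000, min=221886991/58320000, spread=3255781/29160000
Step 7: max=759023267/194400000, min=6666488701/1749600000, spread=82360351/874800000
Step 8: max=22737348089/5832000000, min=200486977159/52488000000, spread=2074577821/26244000000

Answer: 1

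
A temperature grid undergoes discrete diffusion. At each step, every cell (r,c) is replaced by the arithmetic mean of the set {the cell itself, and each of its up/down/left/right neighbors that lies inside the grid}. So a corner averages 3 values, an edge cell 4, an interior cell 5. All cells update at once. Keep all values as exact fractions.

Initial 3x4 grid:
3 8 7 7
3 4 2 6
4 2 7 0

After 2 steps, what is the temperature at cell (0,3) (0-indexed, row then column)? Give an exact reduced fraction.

Answer: 197/36

Derivation:
Step 1: cell (0,3) = 20/3
Step 2: cell (0,3) = 197/36
Full grid after step 2:
  41/9 599/120 701/120 197/36
  449/120 89/20 43/10 399/80
  43/12 69/20 62/15 65/18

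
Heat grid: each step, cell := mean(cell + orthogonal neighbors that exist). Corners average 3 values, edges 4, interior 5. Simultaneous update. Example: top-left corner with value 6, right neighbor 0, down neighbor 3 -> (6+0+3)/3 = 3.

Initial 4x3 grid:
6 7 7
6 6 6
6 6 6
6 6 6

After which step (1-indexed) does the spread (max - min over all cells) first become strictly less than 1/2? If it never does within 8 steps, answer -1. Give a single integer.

Step 1: max=20/3, min=6, spread=2/3
Step 2: max=233/36, min=6, spread=17/36
  -> spread < 1/2 first at step 2
Step 3: max=13807/2160, min=6, spread=847/2160
Step 4: max=205031/32400, min=1354/225, spread=2011/6480
Step 5: max=24458783/3888000, min=651713/108000, spread=199423/777600
Step 6: max=1460584867/233280000, min=13075249/2160000, spread=1938319/9331200
Step 7: max=87342477053/13996800000, min=1179844199/194400000, spread=95747789/559872000
Step 8: max=5226417255127/839808000000, min=70957143941/11664000000, spread=940023131/6718464000

Answer: 2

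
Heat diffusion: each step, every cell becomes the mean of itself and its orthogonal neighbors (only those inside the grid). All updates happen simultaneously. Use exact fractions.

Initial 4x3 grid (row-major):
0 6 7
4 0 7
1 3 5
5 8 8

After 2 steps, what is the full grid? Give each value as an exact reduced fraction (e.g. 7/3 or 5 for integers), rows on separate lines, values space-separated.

Answer: 47/18 69/16 44/9
71/24 333/100 127/24
377/120 112/25 209/40
167/36 79/15 25/4

Derivation:
After step 1:
  10/3 13/4 20/3
  5/4 4 19/4
  13/4 17/5 23/4
  14/3 6 7
After step 2:
  47/18 69/16 44/9
  71/24 333/100 127/24
  377/120 112/25 209/40
  167/36 79/15 25/4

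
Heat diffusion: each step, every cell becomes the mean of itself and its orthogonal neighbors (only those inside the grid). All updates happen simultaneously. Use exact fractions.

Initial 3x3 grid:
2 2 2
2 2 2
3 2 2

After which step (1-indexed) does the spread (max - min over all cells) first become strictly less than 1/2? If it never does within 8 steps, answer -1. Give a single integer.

Step 1: max=7/3, min=2, spread=1/3
  -> spread < 1/2 first at step 1
Step 2: max=41/18, min=2, spread=5/18
Step 3: max=473/216, min=2, spread=41/216
Step 4: max=28051/12960, min=731/360, spread=347/2592
Step 5: max=1662137/777600, min=7357/3600, spread=2921/31104
Step 6: max=99140539/46656000, min=889483/432000, spread=24611/373248
Step 7: max=5917442033/2799360000, min=20096741/9720000, spread=207329/4478976
Step 8: max=353953152451/167961600000, min=1075601599/518400000, spread=1746635/53747712

Answer: 1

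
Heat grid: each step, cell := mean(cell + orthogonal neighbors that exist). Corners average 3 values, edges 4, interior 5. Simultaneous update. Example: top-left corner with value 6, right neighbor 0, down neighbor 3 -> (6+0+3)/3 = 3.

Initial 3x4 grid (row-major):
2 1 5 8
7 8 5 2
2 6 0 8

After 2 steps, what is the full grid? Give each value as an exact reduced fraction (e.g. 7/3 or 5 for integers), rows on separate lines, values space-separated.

Answer: 145/36 1049/240 71/16 31/6
1109/240 443/100 493/100 217/48
55/12 383/80 193/48 83/18

Derivation:
After step 1:
  10/3 4 19/4 5
  19/4 27/5 4 23/4
  5 4 19/4 10/3
After step 2:
  145/36 1049/240 71/16 31/6
  1109/240 443/100 493/100 217/48
  55/12 383/80 193/48 83/18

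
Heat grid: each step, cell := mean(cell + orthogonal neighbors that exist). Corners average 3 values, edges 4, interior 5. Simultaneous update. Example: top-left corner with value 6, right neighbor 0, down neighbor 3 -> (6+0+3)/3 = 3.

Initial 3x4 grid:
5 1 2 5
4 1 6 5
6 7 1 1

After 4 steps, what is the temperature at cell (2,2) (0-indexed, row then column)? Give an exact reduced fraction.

Answer: 191309/54000

Derivation:
Step 1: cell (2,2) = 15/4
Step 2: cell (2,2) = 77/24
Step 3: cell (2,2) = 13099/3600
Step 4: cell (2,2) = 191309/54000
Full grid after step 4:
  228653/64800 756641/216000 244787/72000 152647/43200
  34619/9000 71867/20000 1284331/360000 2984279/864000
  8054/2025 104627/27000 191309/54000 457591/129600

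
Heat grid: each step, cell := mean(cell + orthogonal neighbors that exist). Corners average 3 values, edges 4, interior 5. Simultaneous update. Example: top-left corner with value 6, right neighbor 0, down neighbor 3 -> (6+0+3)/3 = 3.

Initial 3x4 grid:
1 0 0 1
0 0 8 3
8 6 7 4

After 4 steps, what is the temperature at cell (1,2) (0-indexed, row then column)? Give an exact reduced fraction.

Step 1: cell (1,2) = 18/5
Step 2: cell (1,2) = 189/50
Step 3: cell (1,2) = 1681/500
Step 4: cell (1,2) = 17089/5000
Full grid after step 4:
  257803/129600 119207/54000 68251/27000 93517/32400
  264763/96000 119237/40000 17089/5000 10549/3000
  453503/129600 420539/108000 446879/108000 68671/16200

Answer: 17089/5000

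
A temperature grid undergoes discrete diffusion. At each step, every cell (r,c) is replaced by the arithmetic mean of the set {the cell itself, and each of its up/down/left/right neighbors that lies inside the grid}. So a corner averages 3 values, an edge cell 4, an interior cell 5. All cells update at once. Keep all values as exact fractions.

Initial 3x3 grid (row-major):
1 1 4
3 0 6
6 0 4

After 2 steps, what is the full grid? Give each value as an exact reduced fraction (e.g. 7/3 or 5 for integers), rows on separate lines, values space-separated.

Answer: 17/9 53/24 26/9
55/24 12/5 25/8
8/3 65/24 28/9

Derivation:
After step 1:
  5/3 3/2 11/3
  5/2 2 7/2
  3 5/2 10/3
After step 2:
  17/9 53/24 26/9
  55/24 12/5 25/8
  8/3 65/24 28/9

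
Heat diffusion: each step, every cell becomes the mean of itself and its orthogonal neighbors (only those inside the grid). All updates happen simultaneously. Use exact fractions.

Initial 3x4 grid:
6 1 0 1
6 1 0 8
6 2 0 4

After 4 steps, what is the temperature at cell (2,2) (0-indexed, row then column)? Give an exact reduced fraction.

Answer: 186857/72000

Derivation:
Step 1: cell (2,2) = 3/2
Step 2: cell (2,2) = 191/80
Step 3: cell (2,2) = 5831/2400
Step 4: cell (2,2) = 186857/72000
Full grid after step 4:
  404881/129600 283483/108000 83491/36000 3671/1600
  928883/288000 333487/120000 285437/120000 716473/288000
  425831/129600 615091/216000 186857/72000 110867/43200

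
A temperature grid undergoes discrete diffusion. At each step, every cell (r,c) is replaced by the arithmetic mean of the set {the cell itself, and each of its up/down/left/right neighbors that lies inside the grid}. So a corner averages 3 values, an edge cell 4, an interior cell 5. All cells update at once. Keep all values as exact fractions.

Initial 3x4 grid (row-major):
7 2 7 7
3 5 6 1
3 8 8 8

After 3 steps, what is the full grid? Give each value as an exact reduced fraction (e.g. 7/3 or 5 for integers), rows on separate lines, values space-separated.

After step 1:
  4 21/4 11/2 5
  9/2 24/5 27/5 11/2
  14/3 6 15/2 17/3
After step 2:
  55/12 391/80 423/80 16/3
  539/120 519/100 287/50 647/120
  91/18 689/120 737/120 56/9
After step 3:
  1117/240 11969/2400 12749/2400 427/80
  34777/7200 31261/6000 33301/6000 40837/7200
  688/135 4979/900 21461/3600 799/135

Answer: 1117/240 11969/2400 12749/2400 427/80
34777/7200 31261/6000 33301/6000 40837/7200
688/135 4979/900 21461/3600 799/135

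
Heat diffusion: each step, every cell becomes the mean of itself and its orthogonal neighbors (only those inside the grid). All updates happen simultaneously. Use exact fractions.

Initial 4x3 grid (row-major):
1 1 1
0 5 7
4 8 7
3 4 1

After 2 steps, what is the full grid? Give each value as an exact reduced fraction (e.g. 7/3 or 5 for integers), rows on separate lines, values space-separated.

Answer: 31/18 37/15 10/3
667/240 193/50 359/80
931/240 233/50 407/80
137/36 259/60 55/12

Derivation:
After step 1:
  2/3 2 3
  5/2 21/5 5
  15/4 28/5 23/4
  11/3 4 4
After step 2:
  31/18 37/15 10/3
  667/240 193/50 359/80
  931/240 233/50 407/80
  137/36 259/60 55/12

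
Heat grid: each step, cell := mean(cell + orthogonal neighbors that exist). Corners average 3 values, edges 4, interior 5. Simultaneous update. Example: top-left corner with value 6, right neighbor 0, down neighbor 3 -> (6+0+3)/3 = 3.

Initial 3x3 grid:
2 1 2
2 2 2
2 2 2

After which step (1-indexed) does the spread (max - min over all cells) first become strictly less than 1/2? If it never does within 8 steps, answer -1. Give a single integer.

Step 1: max=2, min=5/3, spread=1/3
  -> spread < 1/2 first at step 1
Step 2: max=2, min=413/240, spread=67/240
Step 3: max=393/200, min=3883/2160, spread=1807/10800
Step 4: max=10439/5400, min=1570037/864000, spread=33401/288000
Step 5: max=1036609/540000, min=14322067/7776000, spread=3025513/38880000
Step 6: max=54844051/28800000, min=5755873133/3110400000, spread=53531/995328
Step 7: max=14760883949/7776000000, min=347215074151/186624000000, spread=450953/11943936
Step 8: max=1765231389481/933120000000, min=20885976439397/11197440000000, spread=3799043/143327232

Answer: 1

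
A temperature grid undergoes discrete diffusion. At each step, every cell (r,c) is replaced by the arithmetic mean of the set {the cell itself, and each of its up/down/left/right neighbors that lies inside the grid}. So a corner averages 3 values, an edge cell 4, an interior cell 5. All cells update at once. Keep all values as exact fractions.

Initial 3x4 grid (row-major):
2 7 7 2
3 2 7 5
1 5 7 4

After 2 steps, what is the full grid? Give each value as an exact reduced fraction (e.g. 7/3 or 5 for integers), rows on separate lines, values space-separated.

After step 1:
  4 9/2 23/4 14/3
  2 24/5 28/5 9/2
  3 15/4 23/4 16/3
After step 2:
  7/2 381/80 1231/240 179/36
  69/20 413/100 132/25 201/40
  35/12 173/40 613/120 187/36

Answer: 7/2 381/80 1231/240 179/36
69/20 413/100 132/25 201/40
35/12 173/40 613/120 187/36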